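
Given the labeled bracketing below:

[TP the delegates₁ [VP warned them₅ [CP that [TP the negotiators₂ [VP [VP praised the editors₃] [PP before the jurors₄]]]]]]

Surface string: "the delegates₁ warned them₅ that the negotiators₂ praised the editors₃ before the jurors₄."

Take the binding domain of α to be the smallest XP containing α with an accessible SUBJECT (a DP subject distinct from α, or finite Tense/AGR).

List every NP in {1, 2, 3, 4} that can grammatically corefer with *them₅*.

*them* is a pronoun, so Principle B applies: it must be free in its binding domain.
Binding domain of *them₅*: the matrix TP, whose subject is the delegates₁.
*the delegates₁* c-commands the pronoun within its binding domain → coindexation would violate Principle B.
*the negotiators₂*: the pronoun c-commands this R-expression → coindexation would violate Principle C on *the negotiators₂*.
*the editors₃*: the pronoun c-commands this R-expression → coindexation would violate Principle C on *the editors₃*.
*the jurors₄*: the pronoun c-commands this R-expression → coindexation would violate Principle C on *the jurors₄*.

none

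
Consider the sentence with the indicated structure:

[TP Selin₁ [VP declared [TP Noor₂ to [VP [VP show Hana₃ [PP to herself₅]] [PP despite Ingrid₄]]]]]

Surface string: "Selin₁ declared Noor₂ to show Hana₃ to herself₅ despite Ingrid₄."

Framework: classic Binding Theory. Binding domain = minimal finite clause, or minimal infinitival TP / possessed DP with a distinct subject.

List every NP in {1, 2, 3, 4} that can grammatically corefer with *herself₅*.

*herself* is an anaphor, so Principle A applies: it must be bound in its binding domain.
Binding domain of *herself₅*: the embedded TP, whose subject is Noor₂.
*Selin₁* c-commands the anaphor but is outside its binding domain → cannot satisfy Principle A.
*Noor₂* c-commands the anaphor within its binding domain → licit binder.
*Hana₃* c-commands the anaphor within its binding domain → licit binder.
*Ingrid₄* does not c-command the anaphor → cannot bind it.

{2, 3}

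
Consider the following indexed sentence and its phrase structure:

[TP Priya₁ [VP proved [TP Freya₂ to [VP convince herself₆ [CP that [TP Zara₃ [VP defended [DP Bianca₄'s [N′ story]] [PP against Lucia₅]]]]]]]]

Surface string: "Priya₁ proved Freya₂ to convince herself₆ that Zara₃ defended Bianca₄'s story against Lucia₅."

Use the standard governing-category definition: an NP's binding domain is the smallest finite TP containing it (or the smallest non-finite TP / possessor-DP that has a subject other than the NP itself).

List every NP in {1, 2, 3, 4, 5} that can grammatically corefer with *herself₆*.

{2}

*herself* is an anaphor, so Principle A applies: it must be bound in its binding domain.
Binding domain of *herself₆*: the embedded TP, whose subject is Freya₂.
*Priya₁* c-commands the anaphor but is outside its binding domain → cannot satisfy Principle A.
*Freya₂* c-commands the anaphor within its binding domain → licit binder.
*Zara₃* does not c-command the anaphor → cannot bind it.
*Bianca₄* does not c-command the anaphor → cannot bind it.
*Lucia₅* does not c-command the anaphor → cannot bind it.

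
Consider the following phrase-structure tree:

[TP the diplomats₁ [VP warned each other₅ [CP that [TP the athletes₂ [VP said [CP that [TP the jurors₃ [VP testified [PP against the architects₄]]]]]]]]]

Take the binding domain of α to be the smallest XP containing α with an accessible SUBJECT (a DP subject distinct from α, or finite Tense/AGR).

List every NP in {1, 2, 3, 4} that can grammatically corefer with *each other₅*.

*each other* is an anaphor, so Principle A applies: it must be bound in its binding domain.
Binding domain of *each other₅*: the matrix TP, whose subject is the diplomats₁.
*the diplomats₁* c-commands the anaphor within its binding domain → licit binder.
*the athletes₂* does not c-command the anaphor → cannot bind it.
*the jurors₃* does not c-command the anaphor → cannot bind it.
*the architects₄* does not c-command the anaphor → cannot bind it.

{1}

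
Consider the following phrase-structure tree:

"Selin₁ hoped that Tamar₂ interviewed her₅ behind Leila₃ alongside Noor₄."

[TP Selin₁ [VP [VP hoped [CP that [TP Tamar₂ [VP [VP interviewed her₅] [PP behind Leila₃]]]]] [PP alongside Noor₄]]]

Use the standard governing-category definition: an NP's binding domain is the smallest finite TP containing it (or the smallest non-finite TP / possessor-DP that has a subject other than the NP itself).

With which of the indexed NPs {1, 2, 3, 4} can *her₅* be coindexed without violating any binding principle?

*her* is a pronoun, so Principle B applies: it must be free in its binding domain.
Binding domain of *her₅*: the embedded TP, whose subject is Tamar₂.
*Selin₁* c-commands the pronoun but from outside its binding domain, and is not c-commanded by it → coindexation permitted.
*Tamar₂* c-commands the pronoun within its binding domain → coindexation would violate Principle B.
*Leila₃* and the pronoun do not c-command one another → neither Principle B nor Principle C is at stake; coindexation permitted.
*Noor₄* and the pronoun do not c-command one another → neither Principle B nor Principle C is at stake; coindexation permitted.

{1, 3, 4}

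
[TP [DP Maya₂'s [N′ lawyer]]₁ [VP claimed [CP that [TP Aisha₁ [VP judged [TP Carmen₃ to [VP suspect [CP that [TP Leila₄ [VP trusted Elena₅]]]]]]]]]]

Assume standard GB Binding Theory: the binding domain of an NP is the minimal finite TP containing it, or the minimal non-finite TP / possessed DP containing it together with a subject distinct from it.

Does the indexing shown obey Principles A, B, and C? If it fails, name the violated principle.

Principle C

The two coindexed NPs are *[Maya₂'s lawyer]₁* and *Aisha₁*.
*Aisha₁* is an R-expression. Principle C requires it to be free everywhere.
*[Maya₂'s lawyer]₁* c-commands it and carries the same index.
The R-expression is bound → Principle C violation.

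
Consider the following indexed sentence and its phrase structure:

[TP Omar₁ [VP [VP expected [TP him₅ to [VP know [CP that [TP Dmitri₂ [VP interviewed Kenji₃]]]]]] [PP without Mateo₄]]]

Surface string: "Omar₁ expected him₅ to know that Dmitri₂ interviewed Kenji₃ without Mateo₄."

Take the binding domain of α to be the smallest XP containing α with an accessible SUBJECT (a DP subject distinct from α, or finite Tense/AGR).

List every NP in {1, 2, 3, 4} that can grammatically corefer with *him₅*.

*him* is a pronoun, so Principle B applies: it must be free in its binding domain.
Binding domain of *him₅*: the matrix TP, whose subject is Omar₁.
*Omar₁* c-commands the pronoun within its binding domain → coindexation would violate Principle B.
*Dmitri₂*: the pronoun c-commands this R-expression → coindexation would violate Principle C on *Dmitri₂*.
*Kenji₃*: the pronoun c-commands this R-expression → coindexation would violate Principle C on *Kenji₃*.
*Mateo₄* and the pronoun do not c-command one another → neither Principle B nor Principle C is at stake; coindexation permitted.

{4}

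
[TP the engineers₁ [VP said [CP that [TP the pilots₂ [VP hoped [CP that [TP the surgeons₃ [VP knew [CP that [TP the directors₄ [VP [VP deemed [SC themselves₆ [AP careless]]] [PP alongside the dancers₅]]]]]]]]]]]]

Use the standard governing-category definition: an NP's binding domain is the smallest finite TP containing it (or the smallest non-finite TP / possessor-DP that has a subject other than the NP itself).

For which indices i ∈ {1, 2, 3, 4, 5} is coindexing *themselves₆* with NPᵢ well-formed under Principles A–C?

{4}

*themselves* is an anaphor, so Principle A applies: it must be bound in its binding domain.
Binding domain of *themselves₆*: the embedded TP, whose subject is the directors₄.
*the engineers₁* c-commands the anaphor but is outside its binding domain → cannot satisfy Principle A.
*the pilots₂* c-commands the anaphor but is outside its binding domain → cannot satisfy Principle A.
*the surgeons₃* c-commands the anaphor but is outside its binding domain → cannot satisfy Principle A.
*the directors₄* c-commands the anaphor within its binding domain → licit binder.
*the dancers₅* does not c-command the anaphor → cannot bind it.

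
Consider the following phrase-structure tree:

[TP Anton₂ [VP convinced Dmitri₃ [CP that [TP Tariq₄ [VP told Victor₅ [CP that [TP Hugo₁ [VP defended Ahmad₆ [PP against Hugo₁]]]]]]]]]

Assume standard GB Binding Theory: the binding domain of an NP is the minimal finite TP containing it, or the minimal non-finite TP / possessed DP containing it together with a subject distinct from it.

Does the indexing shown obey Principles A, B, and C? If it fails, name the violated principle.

The two coindexed NPs are *Hugo₁* (the higher occurrence) and *Hugo₁* (the lower occurrence).
*Hugo₁* (the lower occurrence) is an R-expression. Principle C requires it to be free everywhere.
*Hugo₁* (the higher occurrence) c-commands it and carries the same index.
The R-expression is bound → Principle C violation.

Principle C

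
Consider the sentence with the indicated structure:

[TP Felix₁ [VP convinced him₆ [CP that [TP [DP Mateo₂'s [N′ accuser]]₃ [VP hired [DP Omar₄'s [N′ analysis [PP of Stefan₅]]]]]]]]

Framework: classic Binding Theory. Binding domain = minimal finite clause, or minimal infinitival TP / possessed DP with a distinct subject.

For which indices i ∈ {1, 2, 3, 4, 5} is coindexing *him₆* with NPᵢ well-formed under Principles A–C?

none

*him* is a pronoun, so Principle B applies: it must be free in its binding domain.
Binding domain of *him₆*: the matrix TP, whose subject is Felix₁.
*Felix₁* c-commands the pronoun within its binding domain → coindexation would violate Principle B.
*Mateo₂*: the pronoun c-commands this R-expression → coindexation would violate Principle C on *Mateo₂*.
*[Mateo₂'s accuser]₃*: the pronoun c-commands this R-expression → coindexation would violate Principle C on *[Mateo₂'s accuser]₃*.
*Omar₄*: the pronoun c-commands this R-expression → coindexation would violate Principle C on *Omar₄*.
*Stefan₅*: the pronoun c-commands this R-expression → coindexation would violate Principle C on *Stefan₅*.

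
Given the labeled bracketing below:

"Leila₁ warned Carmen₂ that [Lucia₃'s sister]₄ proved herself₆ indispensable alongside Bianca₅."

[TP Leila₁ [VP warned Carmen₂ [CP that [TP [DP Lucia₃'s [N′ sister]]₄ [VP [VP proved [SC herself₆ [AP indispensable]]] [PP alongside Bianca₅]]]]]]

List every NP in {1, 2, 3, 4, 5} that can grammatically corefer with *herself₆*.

*herself* is an anaphor, so Principle A applies: it must be bound in its binding domain.
Binding domain of *herself₆*: the embedded TP, whose subject is [Lucia₃'s sister]₄.
*Leila₁* c-commands the anaphor but is outside its binding domain → cannot satisfy Principle A.
*Carmen₂* c-commands the anaphor but is outside its binding domain → cannot satisfy Principle A.
*Lucia₃* does not c-command the anaphor → cannot bind it.
*[Lucia₃'s sister]₄* c-commands the anaphor within its binding domain → licit binder.
*Bianca₅* does not c-command the anaphor → cannot bind it.

{4}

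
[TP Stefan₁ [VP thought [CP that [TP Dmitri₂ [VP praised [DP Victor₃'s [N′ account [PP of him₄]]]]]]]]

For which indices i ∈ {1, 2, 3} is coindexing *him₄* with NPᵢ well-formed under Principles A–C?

*him* is a pronoun, so Principle B applies: it must be free in its binding domain.
Binding domain of *him₄*: the possessed DP, whose subject is Victor₃.
*Stefan₁* c-commands the pronoun but from outside its binding domain, and is not c-commanded by it → coindexation permitted.
*Dmitri₂* c-commands the pronoun but from outside its binding domain, and is not c-commanded by it → coindexation permitted.
*Victor₃* c-commands the pronoun within its binding domain → coindexation would violate Principle B.

{1, 2}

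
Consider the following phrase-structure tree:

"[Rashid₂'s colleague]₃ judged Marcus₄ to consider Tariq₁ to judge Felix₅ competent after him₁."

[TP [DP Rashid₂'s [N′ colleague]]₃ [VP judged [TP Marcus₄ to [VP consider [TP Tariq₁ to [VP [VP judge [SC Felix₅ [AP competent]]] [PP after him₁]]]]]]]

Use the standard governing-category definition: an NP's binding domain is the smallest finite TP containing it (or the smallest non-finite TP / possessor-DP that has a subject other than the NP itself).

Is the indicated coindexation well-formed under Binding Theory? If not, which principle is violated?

Principle B

The two coindexed NPs are *Tariq₁* and *him₁*.
*him₁* is a pronoun. Its binding domain is the embedded TP, whose subject is Tariq₁.
*Tariq₁* c-commands it within that domain and carries the same index.
The pronoun is locally bound → Principle B violation.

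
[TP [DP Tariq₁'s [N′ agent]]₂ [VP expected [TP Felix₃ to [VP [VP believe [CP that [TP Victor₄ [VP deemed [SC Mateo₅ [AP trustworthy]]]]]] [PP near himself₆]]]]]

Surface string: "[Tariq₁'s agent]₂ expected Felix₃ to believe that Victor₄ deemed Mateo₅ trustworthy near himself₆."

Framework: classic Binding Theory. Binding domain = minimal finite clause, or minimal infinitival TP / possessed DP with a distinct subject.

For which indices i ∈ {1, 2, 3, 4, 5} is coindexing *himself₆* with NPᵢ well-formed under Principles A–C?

*himself* is an anaphor, so Principle A applies: it must be bound in its binding domain.
Binding domain of *himself₆*: the embedded TP, whose subject is Felix₃.
*Tariq₁* does not c-command the anaphor → cannot bind it.
*[Tariq₁'s agent]₂* c-commands the anaphor but is outside its binding domain → cannot satisfy Principle A.
*Felix₃* c-commands the anaphor within its binding domain → licit binder.
*Victor₄* does not c-command the anaphor → cannot bind it.
*Mateo₅* does not c-command the anaphor → cannot bind it.

{3}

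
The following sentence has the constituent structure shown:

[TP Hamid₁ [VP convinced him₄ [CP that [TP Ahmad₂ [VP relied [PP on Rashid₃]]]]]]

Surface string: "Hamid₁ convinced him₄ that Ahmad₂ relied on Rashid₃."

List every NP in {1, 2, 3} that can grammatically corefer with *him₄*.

*him* is a pronoun, so Principle B applies: it must be free in its binding domain.
Binding domain of *him₄*: the matrix TP, whose subject is Hamid₁.
*Hamid₁* c-commands the pronoun within its binding domain → coindexation would violate Principle B.
*Ahmad₂*: the pronoun c-commands this R-expression → coindexation would violate Principle C on *Ahmad₂*.
*Rashid₃*: the pronoun c-commands this R-expression → coindexation would violate Principle C on *Rashid₃*.

none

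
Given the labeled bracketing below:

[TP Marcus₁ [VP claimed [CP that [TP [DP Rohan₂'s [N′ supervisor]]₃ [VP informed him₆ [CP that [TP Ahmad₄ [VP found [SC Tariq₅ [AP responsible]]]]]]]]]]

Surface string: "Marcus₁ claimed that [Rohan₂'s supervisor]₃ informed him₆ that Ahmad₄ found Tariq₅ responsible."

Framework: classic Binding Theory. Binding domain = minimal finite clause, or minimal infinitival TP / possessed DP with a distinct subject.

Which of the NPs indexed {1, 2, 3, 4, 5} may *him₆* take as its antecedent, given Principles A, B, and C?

*him* is a pronoun, so Principle B applies: it must be free in its binding domain.
Binding domain of *him₆*: the embedded TP, whose subject is [Rohan₂'s supervisor]₃.
*Marcus₁* c-commands the pronoun but from outside its binding domain, and is not c-commanded by it → coindexation permitted.
*Rohan₂* and the pronoun do not c-command one another → neither Principle B nor Principle C is at stake; coindexation permitted.
*[Rohan₂'s supervisor]₃* c-commands the pronoun within its binding domain → coindexation would violate Principle B.
*Ahmad₄*: the pronoun c-commands this R-expression → coindexation would violate Principle C on *Ahmad₄*.
*Tariq₅*: the pronoun c-commands this R-expression → coindexation would violate Principle C on *Tariq₅*.

{1, 2}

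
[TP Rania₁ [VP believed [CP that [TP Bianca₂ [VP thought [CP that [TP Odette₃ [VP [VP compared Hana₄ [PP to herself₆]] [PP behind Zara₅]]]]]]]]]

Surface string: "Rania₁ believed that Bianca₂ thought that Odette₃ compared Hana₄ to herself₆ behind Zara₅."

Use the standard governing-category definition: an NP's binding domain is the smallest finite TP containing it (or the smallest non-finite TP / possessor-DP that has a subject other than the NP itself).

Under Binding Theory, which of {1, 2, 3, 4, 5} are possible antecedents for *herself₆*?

*herself* is an anaphor, so Principle A applies: it must be bound in its binding domain.
Binding domain of *herself₆*: the embedded TP, whose subject is Odette₃.
*Rania₁* c-commands the anaphor but is outside its binding domain → cannot satisfy Principle A.
*Bianca₂* c-commands the anaphor but is outside its binding domain → cannot satisfy Principle A.
*Odette₃* c-commands the anaphor within its binding domain → licit binder.
*Hana₄* c-commands the anaphor within its binding domain → licit binder.
*Zara₅* does not c-command the anaphor → cannot bind it.

{3, 4}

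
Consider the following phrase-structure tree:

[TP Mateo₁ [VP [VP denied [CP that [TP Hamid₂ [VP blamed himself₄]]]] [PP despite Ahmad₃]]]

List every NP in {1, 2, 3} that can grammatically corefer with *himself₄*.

{2}

*himself* is an anaphor, so Principle A applies: it must be bound in its binding domain.
Binding domain of *himself₄*: the embedded TP, whose subject is Hamid₂.
*Mateo₁* c-commands the anaphor but is outside its binding domain → cannot satisfy Principle A.
*Hamid₂* c-commands the anaphor within its binding domain → licit binder.
*Ahmad₃* does not c-command the anaphor → cannot bind it.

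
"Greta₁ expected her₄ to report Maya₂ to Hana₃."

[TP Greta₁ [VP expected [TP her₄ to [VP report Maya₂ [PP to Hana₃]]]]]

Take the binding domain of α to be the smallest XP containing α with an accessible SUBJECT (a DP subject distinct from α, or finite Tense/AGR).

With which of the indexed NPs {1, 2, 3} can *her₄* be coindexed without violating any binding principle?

none

*her* is a pronoun, so Principle B applies: it must be free in its binding domain.
Binding domain of *her₄*: the matrix TP, whose subject is Greta₁.
*Greta₁* c-commands the pronoun within its binding domain → coindexation would violate Principle B.
*Maya₂*: the pronoun c-commands this R-expression → coindexation would violate Principle C on *Maya₂*.
*Hana₃*: the pronoun c-commands this R-expression → coindexation would violate Principle C on *Hana₃*.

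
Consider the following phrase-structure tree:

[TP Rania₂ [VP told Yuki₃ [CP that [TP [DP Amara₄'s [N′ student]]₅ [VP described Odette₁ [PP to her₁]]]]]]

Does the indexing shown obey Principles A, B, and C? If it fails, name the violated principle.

Principle B

The two coindexed NPs are *Odette₁* and *her₁*.
*her₁* is a pronoun. Its binding domain is the embedded TP, whose subject is [Amara₄'s student]₅.
*Odette₁* c-commands it within that domain and carries the same index.
The pronoun is locally bound → Principle B violation.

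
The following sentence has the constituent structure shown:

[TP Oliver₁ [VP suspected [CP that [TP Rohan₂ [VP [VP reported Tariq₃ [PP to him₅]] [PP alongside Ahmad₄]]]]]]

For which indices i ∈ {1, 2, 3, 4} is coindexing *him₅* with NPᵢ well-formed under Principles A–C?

{1, 4}

*him* is a pronoun, so Principle B applies: it must be free in its binding domain.
Binding domain of *him₅*: the embedded TP, whose subject is Rohan₂.
*Oliver₁* c-commands the pronoun but from outside its binding domain, and is not c-commanded by it → coindexation permitted.
*Rohan₂* c-commands the pronoun within its binding domain → coindexation would violate Principle B.
*Tariq₃* c-commands the pronoun within its binding domain → coindexation would violate Principle B.
*Ahmad₄* and the pronoun do not c-command one another → neither Principle B nor Principle C is at stake; coindexation permitted.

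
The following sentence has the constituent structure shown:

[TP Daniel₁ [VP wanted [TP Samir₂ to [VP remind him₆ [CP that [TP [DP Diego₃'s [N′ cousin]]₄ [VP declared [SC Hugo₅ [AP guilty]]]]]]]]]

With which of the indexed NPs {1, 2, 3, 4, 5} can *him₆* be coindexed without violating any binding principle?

*him* is a pronoun, so Principle B applies: it must be free in its binding domain.
Binding domain of *him₆*: the embedded TP, whose subject is Samir₂.
*Daniel₁* c-commands the pronoun but from outside its binding domain, and is not c-commanded by it → coindexation permitted.
*Samir₂* c-commands the pronoun within its binding domain → coindexation would violate Principle B.
*Diego₃*: the pronoun c-commands this R-expression → coindexation would violate Principle C on *Diego₃*.
*[Diego₃'s cousin]₄*: the pronoun c-commands this R-expression → coindexation would violate Principle C on *[Diego₃'s cousin]₄*.
*Hugo₅*: the pronoun c-commands this R-expression → coindexation would violate Principle C on *Hugo₅*.

{1}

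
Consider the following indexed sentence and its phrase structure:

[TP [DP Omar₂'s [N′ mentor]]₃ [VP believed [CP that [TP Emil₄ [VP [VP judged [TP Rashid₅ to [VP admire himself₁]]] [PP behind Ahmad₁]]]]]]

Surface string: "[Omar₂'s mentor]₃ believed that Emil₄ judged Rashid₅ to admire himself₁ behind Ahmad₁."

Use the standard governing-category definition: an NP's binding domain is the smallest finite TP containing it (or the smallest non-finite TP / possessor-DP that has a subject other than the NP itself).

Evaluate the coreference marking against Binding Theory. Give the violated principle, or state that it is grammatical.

Principle A

The two coindexed NPs are *Ahmad₁* and *himself₁*.
*himself₁* is an anaphor. Principle A requires it to be bound within its binding domain — the embedded TP, whose subject is Rashid₅.
Within that domain it is c-commanded by *Rashid₅*, which does not share its index.
*Ahmad₁* does not c-command the anaphor at all.
The anaphor is unbound in its domain → Principle A violation.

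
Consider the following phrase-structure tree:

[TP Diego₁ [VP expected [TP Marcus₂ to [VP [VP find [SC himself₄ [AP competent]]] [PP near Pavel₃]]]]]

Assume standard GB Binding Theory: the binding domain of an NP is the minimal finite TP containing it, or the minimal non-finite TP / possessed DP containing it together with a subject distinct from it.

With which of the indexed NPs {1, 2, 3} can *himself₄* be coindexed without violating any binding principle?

*himself* is an anaphor, so Principle A applies: it must be bound in its binding domain.
Binding domain of *himself₄*: the embedded TP, whose subject is Marcus₂.
*Diego₁* c-commands the anaphor but is outside its binding domain → cannot satisfy Principle A.
*Marcus₂* c-commands the anaphor within its binding domain → licit binder.
*Pavel₃* does not c-command the anaphor → cannot bind it.

{2}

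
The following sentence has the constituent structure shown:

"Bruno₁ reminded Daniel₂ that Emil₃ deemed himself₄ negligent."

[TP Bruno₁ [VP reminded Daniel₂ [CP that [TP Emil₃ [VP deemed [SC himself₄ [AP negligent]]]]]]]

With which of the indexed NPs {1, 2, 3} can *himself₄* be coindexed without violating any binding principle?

*himself* is an anaphor, so Principle A applies: it must be bound in its binding domain.
Binding domain of *himself₄*: the embedded TP, whose subject is Emil₃.
*Bruno₁* c-commands the anaphor but is outside its binding domain → cannot satisfy Principle A.
*Daniel₂* c-commands the anaphor but is outside its binding domain → cannot satisfy Principle A.
*Emil₃* c-commands the anaphor within its binding domain → licit binder.

{3}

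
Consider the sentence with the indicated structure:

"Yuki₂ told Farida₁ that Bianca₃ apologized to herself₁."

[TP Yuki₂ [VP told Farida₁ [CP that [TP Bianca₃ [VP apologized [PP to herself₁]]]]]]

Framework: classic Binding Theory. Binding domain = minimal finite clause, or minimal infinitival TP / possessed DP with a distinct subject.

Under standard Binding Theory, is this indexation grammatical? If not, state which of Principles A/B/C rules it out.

The two coindexed NPs are *Farida₁* and *herself₁*.
*herself₁* is an anaphor. Principle A requires it to be bound within its binding domain — the embedded TP, whose subject is Bianca₃.
Within that domain it is c-commanded by *Bianca₃*, which does not share its index.
*Farida₁* does c-command the anaphor, but from outside its binding domain.
The anaphor is unbound in its domain → Principle A violation.

Principle A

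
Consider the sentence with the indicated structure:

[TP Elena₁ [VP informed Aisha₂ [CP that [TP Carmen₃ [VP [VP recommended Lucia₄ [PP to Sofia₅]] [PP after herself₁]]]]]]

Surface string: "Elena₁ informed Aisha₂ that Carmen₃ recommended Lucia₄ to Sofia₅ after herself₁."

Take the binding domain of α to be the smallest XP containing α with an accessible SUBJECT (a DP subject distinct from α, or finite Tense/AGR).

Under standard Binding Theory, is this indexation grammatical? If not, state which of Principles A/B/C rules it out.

The two coindexed NPs are *Elena₁* and *herself₁*.
*herself₁* is an anaphor. Principle A requires it to be bound within its binding domain — the embedded TP, whose subject is Carmen₃.
Within that domain it is c-commanded by *Carmen₃*, which does not share its index.
*Elena₁* does c-command the anaphor, but from outside its binding domain.
The anaphor is unbound in its domain → Principle A violation.

Principle A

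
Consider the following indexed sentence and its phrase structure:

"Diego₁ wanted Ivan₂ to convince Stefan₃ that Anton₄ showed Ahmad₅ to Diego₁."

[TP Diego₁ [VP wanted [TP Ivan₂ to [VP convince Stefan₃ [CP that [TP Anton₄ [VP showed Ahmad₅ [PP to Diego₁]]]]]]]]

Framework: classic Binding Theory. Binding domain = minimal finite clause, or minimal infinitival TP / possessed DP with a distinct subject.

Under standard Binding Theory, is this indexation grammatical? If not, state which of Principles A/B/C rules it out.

Principle C

The two coindexed NPs are *Diego₁* (the higher occurrence) and *Diego₁* (the lower occurrence).
*Diego₁* (the lower occurrence) is an R-expression. Principle C requires it to be free everywhere.
*Diego₁* (the higher occurrence) c-commands it and carries the same index.
The R-expression is bound → Principle C violation.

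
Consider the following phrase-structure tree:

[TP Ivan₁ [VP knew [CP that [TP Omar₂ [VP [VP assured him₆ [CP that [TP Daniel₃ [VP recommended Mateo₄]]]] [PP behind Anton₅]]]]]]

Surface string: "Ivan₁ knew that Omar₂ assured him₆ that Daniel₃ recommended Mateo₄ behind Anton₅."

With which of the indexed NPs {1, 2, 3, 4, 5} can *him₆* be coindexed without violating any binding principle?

{1, 5}

*him* is a pronoun, so Principle B applies: it must be free in its binding domain.
Binding domain of *him₆*: the embedded TP, whose subject is Omar₂.
*Ivan₁* c-commands the pronoun but from outside its binding domain, and is not c-commanded by it → coindexation permitted.
*Omar₂* c-commands the pronoun within its binding domain → coindexation would violate Principle B.
*Daniel₃*: the pronoun c-commands this R-expression → coindexation would violate Principle C on *Daniel₃*.
*Mateo₄*: the pronoun c-commands this R-expression → coindexation would violate Principle C on *Mateo₄*.
*Anton₅* and the pronoun do not c-command one another → neither Principle B nor Principle C is at stake; coindexation permitted.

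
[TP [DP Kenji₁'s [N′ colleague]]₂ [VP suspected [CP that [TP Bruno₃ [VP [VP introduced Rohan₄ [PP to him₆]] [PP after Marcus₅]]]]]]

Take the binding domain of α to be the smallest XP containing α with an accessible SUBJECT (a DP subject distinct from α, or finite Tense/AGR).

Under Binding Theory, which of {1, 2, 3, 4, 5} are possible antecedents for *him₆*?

*him* is a pronoun, so Principle B applies: it must be free in its binding domain.
Binding domain of *him₆*: the embedded TP, whose subject is Bruno₃.
*Kenji₁* and the pronoun do not c-command one another → neither Principle B nor Principle C is at stake; coindexation permitted.
*[Kenji₁'s colleague]₂* c-commands the pronoun but from outside its binding domain, and is not c-commanded by it → coindexation permitted.
*Bruno₃* c-commands the pronoun within its binding domain → coindexation would violate Principle B.
*Rohan₄* c-commands the pronoun within its binding domain → coindexation would violate Principle B.
*Marcus₅* and the pronoun do not c-command one another → neither Principle B nor Principle C is at stake; coindexation permitted.

{1, 2, 5}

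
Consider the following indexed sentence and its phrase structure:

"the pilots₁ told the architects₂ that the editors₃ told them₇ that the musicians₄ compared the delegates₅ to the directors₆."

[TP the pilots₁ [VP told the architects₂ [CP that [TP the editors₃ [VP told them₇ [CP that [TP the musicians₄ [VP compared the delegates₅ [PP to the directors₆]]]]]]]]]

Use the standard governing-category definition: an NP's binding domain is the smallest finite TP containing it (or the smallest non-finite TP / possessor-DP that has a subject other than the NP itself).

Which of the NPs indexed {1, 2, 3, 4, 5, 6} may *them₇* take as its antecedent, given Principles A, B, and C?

{1, 2}

*them* is a pronoun, so Principle B applies: it must be free in its binding domain.
Binding domain of *them₇*: the embedded TP, whose subject is the editors₃.
*the pilots₁* c-commands the pronoun but from outside its binding domain, and is not c-commanded by it → coindexation permitted.
*the architects₂* c-commands the pronoun but from outside its binding domain, and is not c-commanded by it → coindexation permitted.
*the editors₃* c-commands the pronoun within its binding domain → coindexation would violate Principle B.
*the musicians₄*: the pronoun c-commands this R-expression → coindexation would violate Principle C on *the musicians₄*.
*the delegates₅*: the pronoun c-commands this R-expression → coindexation would violate Principle C on *the delegates₅*.
*the directors₆*: the pronoun c-commands this R-expression → coindexation would violate Principle C on *the directors₆*.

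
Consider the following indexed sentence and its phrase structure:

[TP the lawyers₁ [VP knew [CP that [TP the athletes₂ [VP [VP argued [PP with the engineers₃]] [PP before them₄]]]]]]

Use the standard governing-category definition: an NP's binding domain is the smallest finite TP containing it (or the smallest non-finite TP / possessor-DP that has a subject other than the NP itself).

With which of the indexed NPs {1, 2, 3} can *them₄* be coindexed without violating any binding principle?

{1, 3}

*them* is a pronoun, so Principle B applies: it must be free in its binding domain.
Binding domain of *them₄*: the embedded TP, whose subject is the athletes₂.
*the lawyers₁* c-commands the pronoun but from outside its binding domain, and is not c-commanded by it → coindexation permitted.
*the athletes₂* c-commands the pronoun within its binding domain → coindexation would violate Principle B.
*the engineers₃* and the pronoun do not c-command one another → neither Principle B nor Principle C is at stake; coindexation permitted.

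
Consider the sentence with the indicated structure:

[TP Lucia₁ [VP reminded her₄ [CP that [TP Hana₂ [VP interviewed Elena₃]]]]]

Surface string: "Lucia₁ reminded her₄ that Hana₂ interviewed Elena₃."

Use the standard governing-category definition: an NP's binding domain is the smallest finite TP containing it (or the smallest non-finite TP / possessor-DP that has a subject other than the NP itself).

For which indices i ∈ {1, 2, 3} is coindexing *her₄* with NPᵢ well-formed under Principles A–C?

*her* is a pronoun, so Principle B applies: it must be free in its binding domain.
Binding domain of *her₄*: the matrix TP, whose subject is Lucia₁.
*Lucia₁* c-commands the pronoun within its binding domain → coindexation would violate Principle B.
*Hana₂*: the pronoun c-commands this R-expression → coindexation would violate Principle C on *Hana₂*.
*Elena₃*: the pronoun c-commands this R-expression → coindexation would violate Principle C on *Elena₃*.

none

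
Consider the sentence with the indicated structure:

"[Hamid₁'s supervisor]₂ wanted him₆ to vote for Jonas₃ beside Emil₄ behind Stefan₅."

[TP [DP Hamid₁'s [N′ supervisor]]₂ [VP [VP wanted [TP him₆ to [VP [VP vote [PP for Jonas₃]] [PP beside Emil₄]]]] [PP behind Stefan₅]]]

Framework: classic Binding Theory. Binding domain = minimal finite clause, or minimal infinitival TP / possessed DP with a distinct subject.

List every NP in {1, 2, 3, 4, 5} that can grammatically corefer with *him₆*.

*him* is a pronoun, so Principle B applies: it must be free in its binding domain.
Binding domain of *him₆*: the matrix TP, whose subject is [Hamid₁'s supervisor]₂.
*Hamid₁* and the pronoun do not c-command one another → neither Principle B nor Principle C is at stake; coindexation permitted.
*[Hamid₁'s supervisor]₂* c-commands the pronoun within its binding domain → coindexation would violate Principle B.
*Jonas₃*: the pronoun c-commands this R-expression → coindexation would violate Principle C on *Jonas₃*.
*Emil₄*: the pronoun c-commands this R-expression → coindexation would violate Principle C on *Emil₄*.
*Stefan₅* and the pronoun do not c-command one another → neither Principle B nor Principle C is at stake; coindexation permitted.

{1, 5}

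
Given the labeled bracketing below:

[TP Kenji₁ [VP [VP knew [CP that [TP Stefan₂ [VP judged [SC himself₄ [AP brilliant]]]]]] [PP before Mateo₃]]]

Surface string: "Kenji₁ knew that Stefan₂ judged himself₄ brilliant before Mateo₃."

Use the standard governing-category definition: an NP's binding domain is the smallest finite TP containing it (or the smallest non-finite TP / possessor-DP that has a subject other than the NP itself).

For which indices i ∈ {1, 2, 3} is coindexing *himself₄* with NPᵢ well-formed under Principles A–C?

*himself* is an anaphor, so Principle A applies: it must be bound in its binding domain.
Binding domain of *himself₄*: the embedded TP, whose subject is Stefan₂.
*Kenji₁* c-commands the anaphor but is outside its binding domain → cannot satisfy Principle A.
*Stefan₂* c-commands the anaphor within its binding domain → licit binder.
*Mateo₃* does not c-command the anaphor → cannot bind it.

{2}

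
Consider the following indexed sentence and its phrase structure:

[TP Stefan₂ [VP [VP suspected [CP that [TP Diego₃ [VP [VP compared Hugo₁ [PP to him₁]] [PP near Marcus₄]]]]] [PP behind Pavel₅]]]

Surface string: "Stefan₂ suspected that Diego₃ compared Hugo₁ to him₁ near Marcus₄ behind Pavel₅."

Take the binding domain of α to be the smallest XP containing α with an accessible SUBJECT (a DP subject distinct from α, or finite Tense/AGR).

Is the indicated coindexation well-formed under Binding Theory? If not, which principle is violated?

The two coindexed NPs are *Hugo₁* and *him₁*.
*him₁* is a pronoun. Its binding domain is the embedded TP, whose subject is Diego₃.
*Hugo₁* c-commands it within that domain and carries the same index.
The pronoun is locally bound → Principle B violation.

Principle B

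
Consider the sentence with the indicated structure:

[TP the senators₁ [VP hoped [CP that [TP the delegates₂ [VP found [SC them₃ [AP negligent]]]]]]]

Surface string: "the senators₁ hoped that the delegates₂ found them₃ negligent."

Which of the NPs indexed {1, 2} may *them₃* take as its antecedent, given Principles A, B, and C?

{1}

*them* is a pronoun, so Principle B applies: it must be free in its binding domain.
Binding domain of *them₃*: the embedded TP, whose subject is the delegates₂.
*the senators₁* c-commands the pronoun but from outside its binding domain, and is not c-commanded by it → coindexation permitted.
*the delegates₂* c-commands the pronoun within its binding domain → coindexation would violate Principle B.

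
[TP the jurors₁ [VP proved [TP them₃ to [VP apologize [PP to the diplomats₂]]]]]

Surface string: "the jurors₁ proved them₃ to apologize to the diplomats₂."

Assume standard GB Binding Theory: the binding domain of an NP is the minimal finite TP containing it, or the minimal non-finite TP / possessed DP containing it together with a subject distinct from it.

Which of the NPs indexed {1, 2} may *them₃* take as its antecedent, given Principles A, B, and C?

*them* is a pronoun, so Principle B applies: it must be free in its binding domain.
Binding domain of *them₃*: the matrix TP, whose subject is the jurors₁.
*the jurors₁* c-commands the pronoun within its binding domain → coindexation would violate Principle B.
*the diplomats₂*: the pronoun c-commands this R-expression → coindexation would violate Principle C on *the diplomats₂*.

none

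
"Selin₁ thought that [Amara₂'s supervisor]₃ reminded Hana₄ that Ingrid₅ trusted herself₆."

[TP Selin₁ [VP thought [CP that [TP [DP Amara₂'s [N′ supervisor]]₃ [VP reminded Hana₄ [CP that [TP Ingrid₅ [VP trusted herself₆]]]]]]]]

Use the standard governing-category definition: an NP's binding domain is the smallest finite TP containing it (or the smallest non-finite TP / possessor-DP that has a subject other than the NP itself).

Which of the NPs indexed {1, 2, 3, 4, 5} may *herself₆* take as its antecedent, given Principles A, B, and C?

*herself* is an anaphor, so Principle A applies: it must be bound in its binding domain.
Binding domain of *herself₆*: the embedded TP, whose subject is Ingrid₅.
*Selin₁* c-commands the anaphor but is outside its binding domain → cannot satisfy Principle A.
*Amara₂* does not c-command the anaphor → cannot bind it.
*[Amara₂'s supervisor]₃* c-commands the anaphor but is outside its binding domain → cannot satisfy Principle A.
*Hana₄* c-commands the anaphor but is outside its binding domain → cannot satisfy Principle A.
*Ingrid₅* c-commands the anaphor within its binding domain → licit binder.

{5}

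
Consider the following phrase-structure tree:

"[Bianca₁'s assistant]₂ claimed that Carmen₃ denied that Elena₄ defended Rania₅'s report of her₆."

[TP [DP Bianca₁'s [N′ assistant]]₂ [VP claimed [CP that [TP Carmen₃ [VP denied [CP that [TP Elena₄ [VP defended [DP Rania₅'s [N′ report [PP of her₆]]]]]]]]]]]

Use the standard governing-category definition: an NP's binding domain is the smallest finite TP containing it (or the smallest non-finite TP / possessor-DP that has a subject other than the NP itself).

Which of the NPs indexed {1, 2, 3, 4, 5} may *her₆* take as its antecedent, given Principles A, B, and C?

*her* is a pronoun, so Principle B applies: it must be free in its binding domain.
Binding domain of *her₆*: the possessed DP, whose subject is Rania₅.
*Bianca₁* and the pronoun do not c-command one another → neither Principle B nor Principle C is at stake; coindexation permitted.
*[Bianca₁'s assistant]₂* c-commands the pronoun but from outside its binding domain, and is not c-commanded by it → coindexation permitted.
*Carmen₃* c-commands the pronoun but from outside its binding domain, and is not c-commanded by it → coindexation permitted.
*Elena₄* c-commands the pronoun but from outside its binding domain, and is not c-commanded by it → coindexation permitted.
*Rania₅* c-commands the pronoun within its binding domain → coindexation would violate Principle B.

{1, 2, 3, 4}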